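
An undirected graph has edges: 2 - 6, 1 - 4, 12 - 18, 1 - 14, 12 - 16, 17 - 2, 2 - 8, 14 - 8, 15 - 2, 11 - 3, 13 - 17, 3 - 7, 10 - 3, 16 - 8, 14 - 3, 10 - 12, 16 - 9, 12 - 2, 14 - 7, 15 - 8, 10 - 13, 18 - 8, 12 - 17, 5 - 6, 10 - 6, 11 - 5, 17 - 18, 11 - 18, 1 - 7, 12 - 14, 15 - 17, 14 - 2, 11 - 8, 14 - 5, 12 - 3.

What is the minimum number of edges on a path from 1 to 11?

Level 0: 1
Level 1: 4, 7, 14
Level 2: 2, 3, 5, 8, 12
Level 3: 6, 10, 11, 15, 16, 17, 18
Level 4: 9, 13
11 first appears at level 3.

3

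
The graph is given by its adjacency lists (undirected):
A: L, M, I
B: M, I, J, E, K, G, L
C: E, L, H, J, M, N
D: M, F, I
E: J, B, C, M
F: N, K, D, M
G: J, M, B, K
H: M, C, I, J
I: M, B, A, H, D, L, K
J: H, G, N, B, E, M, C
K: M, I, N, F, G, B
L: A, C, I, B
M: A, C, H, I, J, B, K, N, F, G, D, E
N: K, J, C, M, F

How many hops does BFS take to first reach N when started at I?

Level 0: I
Level 1: A, B, D, H, K, L, M
Level 2: C, E, F, G, J, N
N first appears at level 2.

2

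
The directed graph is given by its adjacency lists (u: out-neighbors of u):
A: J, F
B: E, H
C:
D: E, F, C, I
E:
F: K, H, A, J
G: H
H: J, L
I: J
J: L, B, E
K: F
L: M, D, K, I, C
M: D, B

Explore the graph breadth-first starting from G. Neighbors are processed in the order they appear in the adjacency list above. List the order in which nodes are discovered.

G H J L B E M D K I C F A

Visit G; enqueue H → queue [H]
Visit H; enqueue J, L → queue [J, L]
Visit J; enqueue B, E → queue [L, B, E]
Visit L; enqueue M, D, K, I, C → queue [B, E, M, D, K, I, C]
Visit B → queue [E, M, D, K, I, C]
Visit E → queue [M, D, K, I, C]
Visit M → queue [D, K, I, C]
Visit D; enqueue F → queue [K, I, C, F]
Visit K → queue [I, C, F]
Visit I → queue [C, F]
Visit C → queue [F]
Visit F; enqueue A → queue [A]
Visit A → queue []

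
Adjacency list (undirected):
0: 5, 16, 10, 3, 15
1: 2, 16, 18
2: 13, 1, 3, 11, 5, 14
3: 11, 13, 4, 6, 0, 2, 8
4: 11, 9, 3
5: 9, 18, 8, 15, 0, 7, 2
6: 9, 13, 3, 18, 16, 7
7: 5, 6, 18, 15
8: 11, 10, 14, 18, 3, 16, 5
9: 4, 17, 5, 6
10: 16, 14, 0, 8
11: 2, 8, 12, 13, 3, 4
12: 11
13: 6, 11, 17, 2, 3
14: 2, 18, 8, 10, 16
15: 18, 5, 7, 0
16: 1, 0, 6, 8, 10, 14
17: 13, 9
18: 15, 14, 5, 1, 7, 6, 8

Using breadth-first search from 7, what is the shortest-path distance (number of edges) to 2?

Level 0: 7
Level 1: 5, 6, 15, 18
Level 2: 0, 1, 2, 3, 8, 9, 13, 14, 16
Level 3: 4, 10, 11, 17
Level 4: 12
2 first appears at level 2.

2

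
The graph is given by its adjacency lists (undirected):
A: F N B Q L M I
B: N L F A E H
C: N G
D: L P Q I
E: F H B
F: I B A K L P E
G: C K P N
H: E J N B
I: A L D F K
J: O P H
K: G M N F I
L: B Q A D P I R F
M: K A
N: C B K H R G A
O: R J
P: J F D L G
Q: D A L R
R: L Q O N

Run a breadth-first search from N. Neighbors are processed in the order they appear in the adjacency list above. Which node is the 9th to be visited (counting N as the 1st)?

L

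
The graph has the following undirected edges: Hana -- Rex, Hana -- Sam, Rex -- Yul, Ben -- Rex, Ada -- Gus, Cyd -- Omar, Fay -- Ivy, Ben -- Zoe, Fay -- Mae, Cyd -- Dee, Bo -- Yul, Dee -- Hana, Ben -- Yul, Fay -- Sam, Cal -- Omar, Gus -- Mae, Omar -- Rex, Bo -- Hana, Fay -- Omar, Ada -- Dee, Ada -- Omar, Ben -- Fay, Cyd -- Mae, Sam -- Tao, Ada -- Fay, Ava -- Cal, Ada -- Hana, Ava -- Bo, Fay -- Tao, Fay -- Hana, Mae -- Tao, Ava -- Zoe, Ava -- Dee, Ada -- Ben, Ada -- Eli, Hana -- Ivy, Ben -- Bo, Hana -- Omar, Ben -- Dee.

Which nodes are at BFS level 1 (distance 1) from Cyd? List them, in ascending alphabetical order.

Dee, Mae, Omar

Level 0: Cyd
Level 1: Dee, Mae, Omar
Level 2: Ada, Ava, Ben, Cal, Fay, Gus, Hana, Rex, Tao
Level 3: Bo, Eli, Ivy, Sam, Yul, Zoe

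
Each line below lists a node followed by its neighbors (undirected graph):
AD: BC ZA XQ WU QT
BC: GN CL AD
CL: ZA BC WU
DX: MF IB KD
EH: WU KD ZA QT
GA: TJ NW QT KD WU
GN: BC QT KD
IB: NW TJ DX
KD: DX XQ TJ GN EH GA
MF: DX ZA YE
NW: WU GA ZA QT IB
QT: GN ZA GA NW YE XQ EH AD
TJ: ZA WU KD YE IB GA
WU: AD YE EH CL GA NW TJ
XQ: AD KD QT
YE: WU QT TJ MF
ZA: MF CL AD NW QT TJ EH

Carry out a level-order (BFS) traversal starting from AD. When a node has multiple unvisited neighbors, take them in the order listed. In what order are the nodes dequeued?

AD -> BC -> ZA -> XQ -> WU -> QT -> GN -> CL -> MF -> NW -> TJ -> EH -> KD -> YE -> GA -> DX -> IB

Visit AD; enqueue BC, ZA, XQ, WU, QT → queue [BC, ZA, XQ, WU, QT]
Visit BC; enqueue GN, CL → queue [ZA, XQ, WU, QT, GN, CL]
Visit ZA; enqueue MF, NW, TJ, EH → queue [XQ, WU, QT, GN, CL, MF, NW, TJ, EH]
Visit XQ; enqueue KD → queue [WU, QT, GN, CL, MF, NW, TJ, EH, KD]
Visit WU; enqueue YE, GA → queue [QT, GN, CL, MF, NW, TJ, EH, KD, YE, GA]
Visit QT → queue [GN, CL, MF, NW, TJ, EH, KD, YE, GA]
Visit GN → queue [CL, MF, NW, TJ, EH, KD, YE, GA]
Visit CL → queue [MF, NW, TJ, EH, KD, YE, GA]
Visit MF; enqueue DX → queue [NW, TJ, EH, KD, YE, GA, DX]
Visit NW; enqueue IB → queue [TJ, EH, KD, YE, GA, DX, IB]
Visit TJ → queue [EH, KD, YE, GA, DX, IB]
Visit EH → queue [KD, YE, GA, DX, IB]
Visit KD → queue [YE, GA, DX, IB]
Visit YE → queue [GA, DX, IB]
Visit GA → queue [DX, IB]
Visit DX → queue [IB]
Visit IB → queue []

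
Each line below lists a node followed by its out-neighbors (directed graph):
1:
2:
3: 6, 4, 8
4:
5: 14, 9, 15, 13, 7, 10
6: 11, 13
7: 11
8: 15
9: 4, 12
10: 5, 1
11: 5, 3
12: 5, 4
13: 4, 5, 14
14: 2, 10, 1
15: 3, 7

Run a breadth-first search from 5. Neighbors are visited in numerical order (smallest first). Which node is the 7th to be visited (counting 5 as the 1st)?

Visit 5; enqueue 7, 9, 10, 13, 14, 15 → queue [7, 9, 10, 13, 14, 15]
Visit 7; enqueue 11 → queue [9, 10, 13, 14, 15, 11]
Visit 9; enqueue 4, 12 → queue [10, 13, 14, 15, 11, 4, 12]
Visit 10; enqueue 1 → queue [13, 14, 15, 11, 4, 12, 1]
Visit 13 → queue [14, 15, 11, 4, 12, 1]
Visit 14; enqueue 2 → queue [15, 11, 4, 12, 1, 2]
Visit 15; enqueue 3 → queue [11, 4, 12, 1, 2, 3]
Visit 11 → queue [4, 12, 1, 2, 3]
Visit 4 → queue [12, 1, 2, 3]
Visit 12 → queue [1, 2, 3]
Visit 1 → queue [2, 3]
Visit 2 → queue [3]
Visit 3; enqueue 6, 8 → queue [6, 8]
Visit 6 → queue [8]
Visit 8 → queue []

Visit order: 5, 7, 9, 10, 13, 14, 15, 11, 4, 12, 1, 2, 3, 6, 8

15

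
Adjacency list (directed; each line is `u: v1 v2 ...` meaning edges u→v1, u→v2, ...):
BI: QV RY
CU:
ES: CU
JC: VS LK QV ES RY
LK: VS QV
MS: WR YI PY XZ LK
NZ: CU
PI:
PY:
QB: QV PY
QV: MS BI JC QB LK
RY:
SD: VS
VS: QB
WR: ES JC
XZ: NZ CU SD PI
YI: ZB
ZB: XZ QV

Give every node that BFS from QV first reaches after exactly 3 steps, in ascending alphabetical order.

CU, NZ, PI, SD, ZB

Level 0: QV
Level 1: BI, JC, LK, MS, QB
Level 2: ES, PY, RY, VS, WR, XZ, YI
Level 3: CU, NZ, PI, SD, ZB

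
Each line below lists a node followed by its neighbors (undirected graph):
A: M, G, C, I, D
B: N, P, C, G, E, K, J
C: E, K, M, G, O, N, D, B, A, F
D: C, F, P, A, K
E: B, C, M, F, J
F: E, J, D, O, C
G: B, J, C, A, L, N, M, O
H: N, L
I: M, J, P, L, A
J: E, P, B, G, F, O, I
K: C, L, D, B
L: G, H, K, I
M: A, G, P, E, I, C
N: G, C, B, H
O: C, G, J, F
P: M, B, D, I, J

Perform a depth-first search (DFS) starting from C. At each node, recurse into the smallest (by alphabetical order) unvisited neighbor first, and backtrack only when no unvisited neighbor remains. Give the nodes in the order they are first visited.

Visit C
C → A
A → D
D → F
F → E
E → B
B → G
G → J
J → I
I → L
L → H
H → N
L → K
I → M
M → P
J → O

C → A → D → F → E → B → G → J → I → L → H → N → K → M → P → O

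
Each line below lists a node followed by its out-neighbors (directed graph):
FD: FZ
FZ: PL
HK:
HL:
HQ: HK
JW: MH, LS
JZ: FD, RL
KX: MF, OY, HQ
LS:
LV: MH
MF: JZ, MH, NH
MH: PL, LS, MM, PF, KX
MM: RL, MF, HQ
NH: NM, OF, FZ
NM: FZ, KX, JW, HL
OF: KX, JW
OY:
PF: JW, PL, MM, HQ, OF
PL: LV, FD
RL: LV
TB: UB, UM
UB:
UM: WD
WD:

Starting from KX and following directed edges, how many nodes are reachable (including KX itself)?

20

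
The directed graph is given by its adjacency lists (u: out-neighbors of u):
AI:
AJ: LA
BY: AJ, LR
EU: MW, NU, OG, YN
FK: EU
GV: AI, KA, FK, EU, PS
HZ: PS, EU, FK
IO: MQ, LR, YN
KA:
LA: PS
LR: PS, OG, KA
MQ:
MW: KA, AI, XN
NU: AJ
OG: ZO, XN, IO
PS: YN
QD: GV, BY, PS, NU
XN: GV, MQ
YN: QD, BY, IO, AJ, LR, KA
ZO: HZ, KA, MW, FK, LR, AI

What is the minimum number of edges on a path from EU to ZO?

2

Level 0: EU
Level 1: MW, NU, OG, YN
Level 2: AI, AJ, BY, IO, KA, LR, QD, XN, ZO
Level 3: FK, GV, HZ, LA, MQ, PS
ZO first appears at level 2.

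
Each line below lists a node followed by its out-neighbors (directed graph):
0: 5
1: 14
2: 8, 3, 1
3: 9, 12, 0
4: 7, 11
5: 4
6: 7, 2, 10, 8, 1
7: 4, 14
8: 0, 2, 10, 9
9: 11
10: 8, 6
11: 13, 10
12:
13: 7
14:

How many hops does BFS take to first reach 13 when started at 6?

Level 0: 6
Level 1: 1, 2, 7, 8, 10
Level 2: 0, 3, 4, 9, 14
Level 3: 5, 11, 12
Level 4: 13
13 first appears at level 4.

4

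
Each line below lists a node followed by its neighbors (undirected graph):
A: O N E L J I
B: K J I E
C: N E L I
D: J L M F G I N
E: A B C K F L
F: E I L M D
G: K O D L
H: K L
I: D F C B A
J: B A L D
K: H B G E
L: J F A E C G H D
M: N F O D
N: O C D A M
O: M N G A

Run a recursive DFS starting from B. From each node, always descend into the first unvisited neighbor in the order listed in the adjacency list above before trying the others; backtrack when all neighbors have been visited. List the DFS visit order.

Visit B
B → K
K → H
H → L
L → J
J → A
A → O
O → M
M → N
N → C
C → E
E → F
F → I
I → D
D → G

B, K, H, L, J, A, O, M, N, C, E, F, I, D, G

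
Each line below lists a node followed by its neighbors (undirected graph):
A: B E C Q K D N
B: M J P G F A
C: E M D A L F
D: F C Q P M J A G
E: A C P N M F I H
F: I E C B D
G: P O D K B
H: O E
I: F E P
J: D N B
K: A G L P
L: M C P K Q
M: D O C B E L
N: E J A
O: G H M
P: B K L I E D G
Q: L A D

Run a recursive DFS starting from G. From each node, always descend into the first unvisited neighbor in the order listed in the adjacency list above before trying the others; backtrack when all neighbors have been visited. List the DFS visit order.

Visit G
G → P
P → B
B → M
M → D
D → F
F → I
I → E
E → A
A → C
C → L
L → K
L → Q
A → N
N → J
E → H
H → O

G -> P -> B -> M -> D -> F -> I -> E -> A -> C -> L -> K -> Q -> N -> J -> H -> O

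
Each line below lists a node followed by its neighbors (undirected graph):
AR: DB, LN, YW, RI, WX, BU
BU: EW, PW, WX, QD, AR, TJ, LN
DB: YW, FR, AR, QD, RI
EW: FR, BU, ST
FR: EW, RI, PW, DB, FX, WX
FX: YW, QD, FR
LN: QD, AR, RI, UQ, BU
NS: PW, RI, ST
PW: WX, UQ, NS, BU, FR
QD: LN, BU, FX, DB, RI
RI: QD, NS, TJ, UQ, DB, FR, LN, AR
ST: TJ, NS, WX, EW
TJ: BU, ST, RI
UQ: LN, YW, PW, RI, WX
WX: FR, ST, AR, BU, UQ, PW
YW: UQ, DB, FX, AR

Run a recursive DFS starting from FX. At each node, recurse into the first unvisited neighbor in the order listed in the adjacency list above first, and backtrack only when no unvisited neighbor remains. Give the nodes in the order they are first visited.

Visit FX
FX → YW
YW → UQ
UQ → LN
LN → QD
QD → BU
BU → EW
EW → FR
FR → RI
RI → NS
NS → PW
PW → WX
WX → ST
ST → TJ
WX → AR
AR → DB

FX YW UQ LN QD BU EW FR RI NS PW WX ST TJ AR DB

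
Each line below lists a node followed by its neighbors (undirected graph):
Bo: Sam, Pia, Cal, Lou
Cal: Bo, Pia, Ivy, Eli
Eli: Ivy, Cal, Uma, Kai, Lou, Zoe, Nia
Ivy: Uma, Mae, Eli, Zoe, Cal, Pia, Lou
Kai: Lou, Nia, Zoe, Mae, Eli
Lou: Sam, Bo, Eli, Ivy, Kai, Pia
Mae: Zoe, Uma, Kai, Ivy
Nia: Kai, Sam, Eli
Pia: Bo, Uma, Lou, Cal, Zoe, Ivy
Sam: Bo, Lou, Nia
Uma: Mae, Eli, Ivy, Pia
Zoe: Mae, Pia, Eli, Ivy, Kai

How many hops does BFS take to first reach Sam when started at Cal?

2

Level 0: Cal
Level 1: Bo, Eli, Ivy, Pia
Level 2: Kai, Lou, Mae, Nia, Sam, Uma, Zoe
Sam first appears at level 2.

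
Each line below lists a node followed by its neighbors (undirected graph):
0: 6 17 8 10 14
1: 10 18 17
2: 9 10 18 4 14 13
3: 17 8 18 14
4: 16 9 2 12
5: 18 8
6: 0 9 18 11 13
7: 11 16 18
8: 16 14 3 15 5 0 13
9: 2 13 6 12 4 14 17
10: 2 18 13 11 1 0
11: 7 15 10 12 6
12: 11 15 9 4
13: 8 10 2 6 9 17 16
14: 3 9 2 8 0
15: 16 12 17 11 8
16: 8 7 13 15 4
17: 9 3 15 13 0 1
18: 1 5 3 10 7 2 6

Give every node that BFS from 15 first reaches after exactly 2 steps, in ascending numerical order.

Level 0: 15
Level 1: 8, 11, 12, 16, 17
Level 2: 0, 1, 3, 4, 5, 6, 7, 9, 10, 13, 14
Level 3: 2, 18

0, 1, 3, 4, 5, 6, 7, 9, 10, 13, 14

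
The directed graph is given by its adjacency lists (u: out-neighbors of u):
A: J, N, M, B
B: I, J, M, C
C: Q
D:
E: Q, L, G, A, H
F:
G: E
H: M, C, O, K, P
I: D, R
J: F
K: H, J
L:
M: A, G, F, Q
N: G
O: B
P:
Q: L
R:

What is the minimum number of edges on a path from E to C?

2

Level 0: E
Level 1: A, G, H, L, Q
Level 2: B, C, J, K, M, N, O, P
Level 3: F, I
Level 4: D, R
C first appears at level 2.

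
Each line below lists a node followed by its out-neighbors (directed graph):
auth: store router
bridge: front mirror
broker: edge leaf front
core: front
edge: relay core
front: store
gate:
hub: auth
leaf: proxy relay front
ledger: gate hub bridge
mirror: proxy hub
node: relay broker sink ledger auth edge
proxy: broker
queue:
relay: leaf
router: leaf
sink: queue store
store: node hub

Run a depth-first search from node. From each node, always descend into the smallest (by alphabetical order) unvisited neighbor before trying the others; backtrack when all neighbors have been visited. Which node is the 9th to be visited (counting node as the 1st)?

broker

Visit node
node → auth
auth → router
router → leaf
leaf → front
front → store
store → hub
leaf → proxy
proxy → broker
broker → edge
edge → core
edge → relay
node → ledger
ledger → bridge
bridge → mirror
ledger → gate
node → sink
sink → queue

Visit order: node, auth, router, leaf, front, store, hub, proxy, broker, edge, core, relay, ledger, bridge, mirror, gate, sink, queue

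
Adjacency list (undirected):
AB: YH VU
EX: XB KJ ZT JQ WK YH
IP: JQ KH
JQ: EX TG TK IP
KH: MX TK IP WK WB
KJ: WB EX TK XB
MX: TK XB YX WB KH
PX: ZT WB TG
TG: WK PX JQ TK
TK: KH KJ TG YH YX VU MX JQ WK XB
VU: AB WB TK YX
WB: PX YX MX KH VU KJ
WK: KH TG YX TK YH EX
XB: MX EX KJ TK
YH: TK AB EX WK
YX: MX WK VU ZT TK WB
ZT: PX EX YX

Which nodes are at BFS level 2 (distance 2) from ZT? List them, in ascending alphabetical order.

JQ, KJ, MX, TG, TK, VU, WB, WK, XB, YH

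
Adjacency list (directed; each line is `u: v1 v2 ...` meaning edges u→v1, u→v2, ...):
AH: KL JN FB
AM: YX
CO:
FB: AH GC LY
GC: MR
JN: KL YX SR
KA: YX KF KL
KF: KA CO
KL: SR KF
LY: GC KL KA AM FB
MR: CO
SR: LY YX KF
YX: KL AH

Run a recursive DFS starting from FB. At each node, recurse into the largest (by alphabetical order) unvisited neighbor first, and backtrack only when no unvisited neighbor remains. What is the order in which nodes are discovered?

FB, LY, KL, SR, YX, AH, JN, KF, KA, CO, GC, MR, AM

Visit FB
FB → LY
LY → KL
KL → SR
SR → YX
YX → AH
AH → JN
SR → KF
KF → KA
KF → CO
LY → GC
GC → MR
LY → AM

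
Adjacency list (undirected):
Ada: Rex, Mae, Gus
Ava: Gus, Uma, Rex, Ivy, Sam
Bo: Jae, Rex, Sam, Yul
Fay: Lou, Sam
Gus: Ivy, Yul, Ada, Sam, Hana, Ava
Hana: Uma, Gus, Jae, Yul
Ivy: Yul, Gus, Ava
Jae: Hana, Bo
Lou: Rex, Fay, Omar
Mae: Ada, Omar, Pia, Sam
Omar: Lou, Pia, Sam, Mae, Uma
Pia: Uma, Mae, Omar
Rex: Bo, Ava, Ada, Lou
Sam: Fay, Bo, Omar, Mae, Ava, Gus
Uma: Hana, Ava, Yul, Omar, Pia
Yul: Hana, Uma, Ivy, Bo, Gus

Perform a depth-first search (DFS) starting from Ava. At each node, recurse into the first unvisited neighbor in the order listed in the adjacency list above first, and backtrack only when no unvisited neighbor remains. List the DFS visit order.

Visit Ava
Ava → Gus
Gus → Ivy
Ivy → Yul
Yul → Hana
Hana → Uma
Uma → Omar
Omar → Lou
Lou → Rex
Rex → Bo
Bo → Jae
Bo → Sam
Sam → Fay
Sam → Mae
Mae → Ada
Mae → Pia

Ava -> Gus -> Ivy -> Yul -> Hana -> Uma -> Omar -> Lou -> Rex -> Bo -> Jae -> Sam -> Fay -> Mae -> Ada -> Pia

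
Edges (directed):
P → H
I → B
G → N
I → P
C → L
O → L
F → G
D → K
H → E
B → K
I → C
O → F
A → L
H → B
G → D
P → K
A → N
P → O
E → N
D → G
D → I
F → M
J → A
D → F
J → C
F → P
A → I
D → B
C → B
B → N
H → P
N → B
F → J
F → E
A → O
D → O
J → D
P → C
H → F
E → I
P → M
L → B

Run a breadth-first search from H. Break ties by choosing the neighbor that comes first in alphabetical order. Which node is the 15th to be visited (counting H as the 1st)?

A

Visit H; enqueue B, E, F, P → queue [B, E, F, P]
Visit B; enqueue K, N → queue [E, F, P, K, N]
Visit E; enqueue I → queue [F, P, K, N, I]
Visit F; enqueue G, J, M → queue [P, K, N, I, G, J, M]
Visit P; enqueue C, O → queue [K, N, I, G, J, M, C, O]
Visit K → queue [N, I, G, J, M, C, O]
Visit N → queue [I, G, J, M, C, O]
Visit I → queue [G, J, M, C, O]
Visit G; enqueue D → queue [J, M, C, O, D]
Visit J; enqueue A → queue [M, C, O, D, A]
Visit M → queue [C, O, D, A]
Visit C; enqueue L → queue [O, D, A, L]
Visit O → queue [D, A, L]
Visit D → queue [A, L]
Visit A → queue [L]
Visit L → queue []

Visit order: H, B, E, F, P, K, N, I, G, J, M, C, O, D, A, L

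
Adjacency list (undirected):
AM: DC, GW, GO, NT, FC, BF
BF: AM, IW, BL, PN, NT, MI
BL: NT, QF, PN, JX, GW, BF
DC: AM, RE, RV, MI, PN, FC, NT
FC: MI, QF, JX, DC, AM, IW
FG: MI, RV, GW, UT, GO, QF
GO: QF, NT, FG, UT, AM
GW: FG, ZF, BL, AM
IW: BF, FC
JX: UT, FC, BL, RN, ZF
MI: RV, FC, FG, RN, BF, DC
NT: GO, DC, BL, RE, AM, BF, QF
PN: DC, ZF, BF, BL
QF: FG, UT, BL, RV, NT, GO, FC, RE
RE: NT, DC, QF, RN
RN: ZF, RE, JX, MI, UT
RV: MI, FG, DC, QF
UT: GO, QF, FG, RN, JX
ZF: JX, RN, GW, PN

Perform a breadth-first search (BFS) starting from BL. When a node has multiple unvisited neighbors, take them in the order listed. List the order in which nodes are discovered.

BL, NT, QF, PN, JX, GW, BF, GO, DC, RE, AM, FG, UT, RV, FC, ZF, RN, IW, MI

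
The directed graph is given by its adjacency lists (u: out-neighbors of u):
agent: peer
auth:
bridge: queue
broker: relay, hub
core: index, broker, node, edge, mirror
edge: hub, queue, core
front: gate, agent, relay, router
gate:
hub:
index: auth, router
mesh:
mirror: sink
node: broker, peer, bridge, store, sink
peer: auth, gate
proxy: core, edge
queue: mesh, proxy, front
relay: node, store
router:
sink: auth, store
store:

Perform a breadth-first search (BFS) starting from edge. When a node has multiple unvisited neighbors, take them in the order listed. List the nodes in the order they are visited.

Visit edge; enqueue hub, queue, core → queue [hub, queue, core]
Visit hub → queue [queue, core]
Visit queue; enqueue mesh, proxy, front → queue [core, mesh, proxy, front]
Visit core; enqueue index, broker, node, mirror → queue [mesh, proxy, front, index, broker, node, mirror]
Visit mesh → queue [proxy, front, index, broker, node, mirror]
Visit proxy → queue [front, index, broker, node, mirror]
Visit front; enqueue gate, agent, relay, router → queue [index, broker, node, mirror, gate, agent, relay, router]
Visit index; enqueue auth → queue [broker, node, mirror, gate, agent, relay, router, auth]
Visit broker → queue [node, mirror, gate, agent, relay, router, auth]
Visit node; enqueue peer, bridge, store, sink → queue [mirror, gate, agent, relay, router, auth, peer, bridge, store, sink]
Visit mirror → queue [gate, agent, relay, router, auth, peer, bridge, store, sink]
Visit gate → queue [agent, relay, router, auth, peer, bridge, store, sink]
Visit agent → queue [relay, router, auth, peer, bridge, store, sink]
Visit relay → queue [router, auth, peer, bridge, store, sink]
Visit router → queue [auth, peer, bridge, store, sink]
Visit auth → queue [peer, bridge, store, sink]
Visit peer → queue [bridge, store, sink]
Visit bridge → queue [store, sink]
Visit store → queue [sink]
Visit sink → queue []

edge, hub, queue, core, mesh, proxy, front, index, broker, node, mirror, gate, agent, relay, router, auth, peer, bridge, store, sink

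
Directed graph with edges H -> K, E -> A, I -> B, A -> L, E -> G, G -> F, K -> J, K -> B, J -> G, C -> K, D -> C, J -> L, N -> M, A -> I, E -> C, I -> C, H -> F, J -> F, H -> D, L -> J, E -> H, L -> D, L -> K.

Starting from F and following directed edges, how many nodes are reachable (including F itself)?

1

BFS from F visits: F
Reachable nodes: 1 of 14 total.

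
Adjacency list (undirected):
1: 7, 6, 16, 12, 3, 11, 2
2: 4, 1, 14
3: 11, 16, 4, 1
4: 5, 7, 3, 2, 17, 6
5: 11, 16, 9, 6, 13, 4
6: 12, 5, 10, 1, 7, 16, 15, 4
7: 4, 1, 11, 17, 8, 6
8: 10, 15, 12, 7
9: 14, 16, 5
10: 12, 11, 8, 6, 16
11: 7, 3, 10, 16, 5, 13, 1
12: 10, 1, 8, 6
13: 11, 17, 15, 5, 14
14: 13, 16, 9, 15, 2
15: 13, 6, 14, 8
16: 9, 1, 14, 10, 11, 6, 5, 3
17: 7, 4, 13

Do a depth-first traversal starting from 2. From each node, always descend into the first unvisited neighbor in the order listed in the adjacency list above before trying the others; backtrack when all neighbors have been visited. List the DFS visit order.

Visit 2
2 → 4
4 → 5
5 → 11
11 → 7
7 → 1
1 → 6
6 → 12
12 → 10
10 → 8
8 → 15
15 → 13
13 → 17
13 → 14
14 → 16
16 → 9
16 → 3

2, 4, 5, 11, 7, 1, 6, 12, 10, 8, 15, 13, 17, 14, 16, 9, 3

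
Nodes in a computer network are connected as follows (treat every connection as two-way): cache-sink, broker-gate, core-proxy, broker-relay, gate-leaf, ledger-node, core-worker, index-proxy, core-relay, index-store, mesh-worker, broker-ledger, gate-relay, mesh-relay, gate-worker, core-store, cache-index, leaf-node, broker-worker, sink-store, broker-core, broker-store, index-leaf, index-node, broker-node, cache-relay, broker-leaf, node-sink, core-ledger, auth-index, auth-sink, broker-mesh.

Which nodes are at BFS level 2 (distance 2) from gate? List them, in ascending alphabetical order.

cache, core, index, ledger, mesh, node, store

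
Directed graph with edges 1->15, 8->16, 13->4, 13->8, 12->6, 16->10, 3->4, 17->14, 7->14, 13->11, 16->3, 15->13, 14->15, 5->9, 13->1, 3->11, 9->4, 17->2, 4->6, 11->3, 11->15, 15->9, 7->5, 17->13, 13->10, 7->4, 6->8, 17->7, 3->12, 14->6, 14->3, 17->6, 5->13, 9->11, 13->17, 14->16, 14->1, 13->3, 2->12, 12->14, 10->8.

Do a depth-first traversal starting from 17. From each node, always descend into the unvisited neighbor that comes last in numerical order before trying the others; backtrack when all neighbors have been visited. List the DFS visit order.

17 14 16 10 8 3 12 6 11 15 13 4 1 9 7 5 2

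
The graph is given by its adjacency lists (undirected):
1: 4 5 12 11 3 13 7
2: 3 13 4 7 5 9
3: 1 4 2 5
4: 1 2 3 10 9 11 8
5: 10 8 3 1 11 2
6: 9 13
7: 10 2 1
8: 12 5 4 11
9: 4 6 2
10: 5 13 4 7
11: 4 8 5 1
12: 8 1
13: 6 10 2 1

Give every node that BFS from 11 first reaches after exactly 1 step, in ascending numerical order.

Level 0: 11
Level 1: 1, 4, 5, 8
Level 2: 2, 3, 7, 9, 10, 12, 13
Level 3: 6

1, 4, 5, 8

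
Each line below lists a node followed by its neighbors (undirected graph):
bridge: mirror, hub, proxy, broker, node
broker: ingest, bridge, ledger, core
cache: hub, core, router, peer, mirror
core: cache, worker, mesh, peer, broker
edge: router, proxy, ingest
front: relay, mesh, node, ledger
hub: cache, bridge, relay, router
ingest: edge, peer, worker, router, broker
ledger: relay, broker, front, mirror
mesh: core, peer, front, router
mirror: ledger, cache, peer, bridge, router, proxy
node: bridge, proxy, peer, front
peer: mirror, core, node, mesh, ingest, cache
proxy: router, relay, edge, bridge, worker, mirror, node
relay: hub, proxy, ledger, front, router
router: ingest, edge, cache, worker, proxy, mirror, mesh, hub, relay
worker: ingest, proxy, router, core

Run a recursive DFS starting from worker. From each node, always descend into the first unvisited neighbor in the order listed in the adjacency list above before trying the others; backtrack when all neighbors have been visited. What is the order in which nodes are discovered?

Visit worker
worker → ingest
ingest → edge
edge → router
router → cache
cache → hub
hub → bridge
bridge → mirror
mirror → ledger
ledger → relay
relay → proxy
proxy → node
node → peer
peer → core
core → mesh
mesh → front
core → broker

worker -> ingest -> edge -> router -> cache -> hub -> bridge -> mirror -> ledger -> relay -> proxy -> node -> peer -> core -> mesh -> front -> broker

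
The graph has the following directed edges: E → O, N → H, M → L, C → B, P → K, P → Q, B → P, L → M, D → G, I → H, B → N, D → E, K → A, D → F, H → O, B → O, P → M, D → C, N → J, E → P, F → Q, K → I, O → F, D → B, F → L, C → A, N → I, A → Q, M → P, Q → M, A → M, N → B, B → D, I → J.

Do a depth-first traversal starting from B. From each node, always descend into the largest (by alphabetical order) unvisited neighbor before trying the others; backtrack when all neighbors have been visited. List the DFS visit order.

B, P, Q, M, L, K, I, J, H, O, F, A, N, D, G, E, C

Visit B
B → P
P → Q
Q → M
M → L
P → K
K → I
I → J
I → H
H → O
O → F
K → A
B → N
B → D
D → G
D → E
D → C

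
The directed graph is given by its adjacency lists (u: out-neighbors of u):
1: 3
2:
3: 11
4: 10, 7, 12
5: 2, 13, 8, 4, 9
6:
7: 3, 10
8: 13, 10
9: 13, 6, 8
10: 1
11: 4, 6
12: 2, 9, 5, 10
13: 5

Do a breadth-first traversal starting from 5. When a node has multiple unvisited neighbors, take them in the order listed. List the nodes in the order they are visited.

5 → 2 → 13 → 8 → 4 → 9 → 10 → 7 → 12 → 6 → 1 → 3 → 11

Visit 5; enqueue 2, 13, 8, 4, 9 → queue [2, 13, 8, 4, 9]
Visit 2 → queue [13, 8, 4, 9]
Visit 13 → queue [8, 4, 9]
Visit 8; enqueue 10 → queue [4, 9, 10]
Visit 4; enqueue 7, 12 → queue [9, 10, 7, 12]
Visit 9; enqueue 6 → queue [10, 7, 12, 6]
Visit 10; enqueue 1 → queue [7, 12, 6, 1]
Visit 7; enqueue 3 → queue [12, 6, 1, 3]
Visit 12 → queue [6, 1, 3]
Visit 6 → queue [1, 3]
Visit 1 → queue [3]
Visit 3; enqueue 11 → queue [11]
Visit 11 → queue []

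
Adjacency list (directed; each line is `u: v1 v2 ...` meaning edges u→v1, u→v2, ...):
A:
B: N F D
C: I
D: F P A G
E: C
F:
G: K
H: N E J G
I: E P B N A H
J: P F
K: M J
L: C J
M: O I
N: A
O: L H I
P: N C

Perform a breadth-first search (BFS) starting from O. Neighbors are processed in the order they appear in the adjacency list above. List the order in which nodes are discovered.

Visit O; enqueue L, H, I → queue [L, H, I]
Visit L; enqueue C, J → queue [H, I, C, J]
Visit H; enqueue N, E, G → queue [I, C, J, N, E, G]
Visit I; enqueue P, B, A → queue [C, J, N, E, G, P, B, A]
Visit C → queue [J, N, E, G, P, B, A]
Visit J; enqueue F → queue [N, E, G, P, B, A, F]
Visit N → queue [E, G, P, B, A, F]
Visit E → queue [G, P, B, A, F]
Visit G; enqueue K → queue [P, B, A, F, K]
Visit P → queue [B, A, F, K]
Visit B; enqueue D → queue [A, F, K, D]
Visit A → queue [F, K, D]
Visit F → queue [K, D]
Visit K; enqueue M → queue [D, M]
Visit D → queue [M]
Visit M → queue []

O L H I C J N E G P B A F K D M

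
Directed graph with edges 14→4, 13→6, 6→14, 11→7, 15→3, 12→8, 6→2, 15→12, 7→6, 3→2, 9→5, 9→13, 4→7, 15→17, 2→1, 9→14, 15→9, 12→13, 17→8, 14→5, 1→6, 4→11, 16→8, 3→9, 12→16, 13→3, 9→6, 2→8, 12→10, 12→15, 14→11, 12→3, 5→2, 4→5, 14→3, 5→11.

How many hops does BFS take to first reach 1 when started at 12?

3

Level 0: 12
Level 1: 3, 8, 10, 13, 15, 16
Level 2: 2, 6, 9, 17
Level 3: 1, 5, 14
Level 4: 4, 11
Level 5: 7
1 first appears at level 3.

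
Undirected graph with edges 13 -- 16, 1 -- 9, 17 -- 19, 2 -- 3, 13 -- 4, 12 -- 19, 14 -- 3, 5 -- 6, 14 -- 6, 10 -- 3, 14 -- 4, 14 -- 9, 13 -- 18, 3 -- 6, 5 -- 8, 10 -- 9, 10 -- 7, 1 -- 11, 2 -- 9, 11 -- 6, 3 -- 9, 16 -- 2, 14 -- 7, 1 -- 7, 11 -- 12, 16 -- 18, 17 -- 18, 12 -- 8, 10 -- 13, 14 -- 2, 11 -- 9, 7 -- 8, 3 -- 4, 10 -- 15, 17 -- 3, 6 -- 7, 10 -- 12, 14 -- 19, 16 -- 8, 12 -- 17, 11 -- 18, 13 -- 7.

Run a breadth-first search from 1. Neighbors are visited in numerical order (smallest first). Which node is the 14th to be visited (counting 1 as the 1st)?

Visit 1; enqueue 7, 9, 11 → queue [7, 9, 11]
Visit 7; enqueue 6, 8, 10, 13, 14 → queue [9, 11, 6, 8, 10, 13, 14]
Visit 9; enqueue 2, 3 → queue [11, 6, 8, 10, 13, 14, 2, 3]
Visit 11; enqueue 12, 18 → queue [6, 8, 10, 13, 14, 2, 3, 12, 18]
Visit 6; enqueue 5 → queue [8, 10, 13, 14, 2, 3, 12, 18, 5]
Visit 8; enqueue 16 → queue [10, 13, 14, 2, 3, 12, 18, 5, 16]
Visit 10; enqueue 15 → queue [13, 14, 2, 3, 12, 18, 5, 16, 15]
Visit 13; enqueue 4 → queue [14, 2, 3, 12, 18, 5, 16, 15, 4]
Visit 14; enqueue 19 → queue [2, 3, 12, 18, 5, 16, 15, 4, 19]
Visit 2 → queue [3, 12, 18, 5, 16, 15, 4, 19]
Visit 3; enqueue 17 → queue [12, 18, 5, 16, 15, 4, 19, 17]
Visit 12 → queue [18, 5, 16, 15, 4, 19, 17]
Visit 18 → queue [5, 16, 15, 4, 19, 17]
Visit 5 → queue [16, 15, 4, 19, 17]
Visit 16 → queue [15, 4, 19, 17]
Visit 15 → queue [4, 19, 17]
Visit 4 → queue [19, 17]
Visit 19 → queue [17]
Visit 17 → queue []

Visit order: 1, 7, 9, 11, 6, 8, 10, 13, 14, 2, 3, 12, 18, 5, 16, 15, 4, 19, 17

5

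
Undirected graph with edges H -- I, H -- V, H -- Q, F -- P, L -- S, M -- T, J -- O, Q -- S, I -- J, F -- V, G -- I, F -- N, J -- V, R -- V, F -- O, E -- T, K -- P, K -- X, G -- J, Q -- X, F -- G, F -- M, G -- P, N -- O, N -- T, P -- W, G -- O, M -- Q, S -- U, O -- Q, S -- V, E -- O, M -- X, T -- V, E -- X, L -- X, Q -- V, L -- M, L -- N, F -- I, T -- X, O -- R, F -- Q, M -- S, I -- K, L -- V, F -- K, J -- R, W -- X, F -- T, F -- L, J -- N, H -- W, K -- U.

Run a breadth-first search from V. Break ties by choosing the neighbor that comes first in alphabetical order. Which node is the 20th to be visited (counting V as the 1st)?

Visit V; enqueue F, H, J, L, Q, R, S, T → queue [F, H, J, L, Q, R, S, T]
Visit F; enqueue G, I, K, M, N, O, P → queue [H, J, L, Q, R, S, T, G, I, K, M, N, O, P]
Visit H; enqueue W → queue [J, L, Q, R, S, T, G, I, K, M, N, O, P, W]
Visit J → queue [L, Q, R, S, T, G, I, K, M, N, O, P, W]
Visit L; enqueue X → queue [Q, R, S, T, G, I, K, M, N, O, P, W, X]
Visit Q → queue [R, S, T, G, I, K, M, N, O, P, W, X]
Visit R → queue [S, T, G, I, K, M, N, O, P, W, X]
Visit S; enqueue U → queue [T, G, I, K, M, N, O, P, W, X, U]
Visit T; enqueue E → queue [G, I, K, M, N, O, P, W, X, U, E]
Visit G → queue [I, K, M, N, O, P, W, X, U, E]
Visit I → queue [K, M, N, O, P, W, X, U, E]
Visit K → queue [M, N, O, P, W, X, U, E]
Visit M → queue [N, O, P, W, X, U, E]
Visit N → queue [O, P, W, X, U, E]
Visit O → queue [P, W, X, U, E]
Visit P → queue [W, X, U, E]
Visit W → queue [X, U, E]
Visit X → queue [U, E]
Visit U → queue [E]
Visit E → queue []

Visit order: V, F, H, J, L, Q, R, S, T, G, I, K, M, N, O, P, W, X, U, E

E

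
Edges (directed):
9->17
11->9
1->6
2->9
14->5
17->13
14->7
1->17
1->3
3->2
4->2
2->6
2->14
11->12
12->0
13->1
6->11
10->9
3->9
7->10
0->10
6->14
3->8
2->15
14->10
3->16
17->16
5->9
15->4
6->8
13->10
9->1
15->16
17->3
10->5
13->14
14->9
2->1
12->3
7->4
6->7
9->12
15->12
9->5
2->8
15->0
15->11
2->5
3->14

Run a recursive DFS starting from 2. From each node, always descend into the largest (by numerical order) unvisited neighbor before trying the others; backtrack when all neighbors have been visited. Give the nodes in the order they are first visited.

2, 15, 16, 12, 3, 14, 10, 9, 17, 13, 1, 6, 11, 8, 7, 4, 5, 0

Visit 2
2 → 15
15 → 16
15 → 12
12 → 3
3 → 14
14 → 10
10 → 9
9 → 17
17 → 13
13 → 1
1 → 6
6 → 11
6 → 8
6 → 7
7 → 4
9 → 5
12 → 0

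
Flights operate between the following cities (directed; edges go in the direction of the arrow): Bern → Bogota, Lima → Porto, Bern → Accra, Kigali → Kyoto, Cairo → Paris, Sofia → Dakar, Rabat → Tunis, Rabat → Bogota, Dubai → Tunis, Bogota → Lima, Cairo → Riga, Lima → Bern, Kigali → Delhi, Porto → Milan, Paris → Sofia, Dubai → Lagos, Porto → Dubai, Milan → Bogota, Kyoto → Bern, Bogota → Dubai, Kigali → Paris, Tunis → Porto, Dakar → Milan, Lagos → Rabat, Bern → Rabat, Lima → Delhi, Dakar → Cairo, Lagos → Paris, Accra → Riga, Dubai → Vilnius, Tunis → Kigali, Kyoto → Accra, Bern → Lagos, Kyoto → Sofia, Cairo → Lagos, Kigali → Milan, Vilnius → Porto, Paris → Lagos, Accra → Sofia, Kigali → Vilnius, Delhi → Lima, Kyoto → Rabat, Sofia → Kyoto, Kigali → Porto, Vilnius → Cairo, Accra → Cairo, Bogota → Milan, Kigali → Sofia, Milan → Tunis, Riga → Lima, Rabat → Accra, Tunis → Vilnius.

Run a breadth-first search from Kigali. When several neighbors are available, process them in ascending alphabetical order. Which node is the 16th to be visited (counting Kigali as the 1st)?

Dubai

Visit Kigali; enqueue Delhi, Kyoto, Milan, Paris, Porto, Sofia, Vilnius → queue [Delhi, Kyoto, Milan, Paris, Porto, Sofia, Vilnius]
Visit Delhi; enqueue Lima → queue [Kyoto, Milan, Paris, Porto, Sofia, Vilnius, Lima]
Visit Kyoto; enqueue Accra, Bern, Rabat → queue [Milan, Paris, Porto, Sofia, Vilnius, Lima, Accra, Bern, Rabat]
Visit Milan; enqueue Bogota, Tunis → queue [Paris, Porto, Sofia, Vilnius, Lima, Accra, Bern, Rabat, Bogota, Tunis]
Visit Paris; enqueue Lagos → queue [Porto, Sofia, Vilnius, Lima, Accra, Bern, Rabat, Bogota, Tunis, Lagos]
Visit Porto; enqueue Dubai → queue [Sofia, Vilnius, Lima, Accra, Bern, Rabat, Bogota, Tunis, Lagos, Dubai]
Visit Sofia; enqueue Dakar → queue [Vilnius, Lima, Accra, Bern, Rabat, Bogota, Tunis, Lagos, Dubai, Dakar]
Visit Vilnius; enqueue Cairo → queue [Lima, Accra, Bern, Rabat, Bogota, Tunis, Lagos, Dubai, Dakar, Cairo]
Visit Lima → queue [Accra, Bern, Rabat, Bogota, Tunis, Lagos, Dubai, Dakar, Cairo]
Visit Accra; enqueue Riga → queue [Bern, Rabat, Bogota, Tunis, Lagos, Dubai, Dakar, Cairo, Riga]
Visit Bern → queue [Rabat, Bogota, Tunis, Lagos, Dubai, Dakar, Cairo, Riga]
Visit Rabat → queue [Bogota, Tunis, Lagos, Dubai, Dakar, Cairo, Riga]
Visit Bogota → queue [Tunis, Lagos, Dubai, Dakar, Cairo, Riga]
Visit Tunis → queue [Lagos, Dubai, Dakar, Cairo, Riga]
Visit Lagos → queue [Dubai, Dakar, Cairo, Riga]
Visit Dubai → queue [Dakar, Cairo, Riga]
Visit Dakar → queue [Cairo, Riga]
Visit Cairo → queue [Riga]
Visit Riga → queue []

Visit order: Kigali, Delhi, Kyoto, Milan, Paris, Porto, Sofia, Vilnius, Lima, Accra, Bern, Rabat, Bogota, Tunis, Lagos, Dubai, Dakar, Cairo, Riga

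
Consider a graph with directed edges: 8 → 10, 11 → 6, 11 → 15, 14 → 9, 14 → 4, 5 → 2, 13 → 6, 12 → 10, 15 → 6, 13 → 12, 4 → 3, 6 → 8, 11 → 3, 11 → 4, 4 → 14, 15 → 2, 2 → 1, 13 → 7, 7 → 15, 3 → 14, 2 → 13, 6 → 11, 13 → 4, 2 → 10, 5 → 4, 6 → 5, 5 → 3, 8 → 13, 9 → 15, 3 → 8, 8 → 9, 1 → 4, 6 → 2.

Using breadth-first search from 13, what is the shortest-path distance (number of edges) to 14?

Level 0: 13
Level 1: 4, 6, 7, 12
Level 2: 2, 3, 5, 8, 10, 11, 14, 15
Level 3: 1, 9
14 first appears at level 2.

2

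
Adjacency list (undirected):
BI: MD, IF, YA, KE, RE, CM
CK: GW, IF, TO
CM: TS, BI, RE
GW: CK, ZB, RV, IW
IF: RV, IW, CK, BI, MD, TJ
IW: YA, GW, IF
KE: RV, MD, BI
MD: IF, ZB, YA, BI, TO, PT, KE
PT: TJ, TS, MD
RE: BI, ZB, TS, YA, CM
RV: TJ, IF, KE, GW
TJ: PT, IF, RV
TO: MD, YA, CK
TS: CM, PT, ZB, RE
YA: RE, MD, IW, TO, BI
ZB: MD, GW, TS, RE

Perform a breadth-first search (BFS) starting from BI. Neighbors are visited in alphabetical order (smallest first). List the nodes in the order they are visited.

Visit BI; enqueue CM, IF, KE, MD, RE, YA → queue [CM, IF, KE, MD, RE, YA]
Visit CM; enqueue TS → queue [IF, KE, MD, RE, YA, TS]
Visit IF; enqueue CK, IW, RV, TJ → queue [KE, MD, RE, YA, TS, CK, IW, RV, TJ]
Visit KE → queue [MD, RE, YA, TS, CK, IW, RV, TJ]
Visit MD; enqueue PT, TO, ZB → queue [RE, YA, TS, CK, IW, RV, TJ, PT, TO, ZB]
Visit RE → queue [YA, TS, CK, IW, RV, TJ, PT, TO, ZB]
Visit YA → queue [TS, CK, IW, RV, TJ, PT, TO, ZB]
Visit TS → queue [CK, IW, RV, TJ, PT, TO, ZB]
Visit CK; enqueue GW → queue [IW, RV, TJ, PT, TO, ZB, GW]
Visit IW → queue [RV, TJ, PT, TO, ZB, GW]
Visit RV → queue [TJ, PT, TO, ZB, GW]
Visit TJ → queue [PT, TO, ZB, GW]
Visit PT → queue [TO, ZB, GW]
Visit TO → queue [ZB, GW]
Visit ZB → queue [GW]
Visit GW → queue []

BI → CM → IF → KE → MD → RE → YA → TS → CK → IW → RV → TJ → PT → TO → ZB → GW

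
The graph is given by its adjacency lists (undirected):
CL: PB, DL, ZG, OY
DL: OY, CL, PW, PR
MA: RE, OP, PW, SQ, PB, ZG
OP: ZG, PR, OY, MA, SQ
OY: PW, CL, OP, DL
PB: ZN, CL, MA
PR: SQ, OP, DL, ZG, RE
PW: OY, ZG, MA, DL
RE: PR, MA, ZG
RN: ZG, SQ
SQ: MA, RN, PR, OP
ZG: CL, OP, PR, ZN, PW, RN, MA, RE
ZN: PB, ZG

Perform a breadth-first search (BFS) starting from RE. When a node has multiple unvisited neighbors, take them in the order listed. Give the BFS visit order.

Visit RE; enqueue PR, MA, ZG → queue [PR, MA, ZG]
Visit PR; enqueue SQ, OP, DL → queue [MA, ZG, SQ, OP, DL]
Visit MA; enqueue PW, PB → queue [ZG, SQ, OP, DL, PW, PB]
Visit ZG; enqueue CL, ZN, RN → queue [SQ, OP, DL, PW, PB, CL, ZN, RN]
Visit SQ → queue [OP, DL, PW, PB, CL, ZN, RN]
Visit OP; enqueue OY → queue [DL, PW, PB, CL, ZN, RN, OY]
Visit DL → queue [PW, PB, CL, ZN, RN, OY]
Visit PW → queue [PB, CL, ZN, RN, OY]
Visit PB → queue [CL, ZN, RN, OY]
Visit CL → queue [ZN, RN, OY]
Visit ZN → queue [RN, OY]
Visit RN → queue [OY]
Visit OY → queue []

RE, PR, MA, ZG, SQ, OP, DL, PW, PB, CL, ZN, RN, OY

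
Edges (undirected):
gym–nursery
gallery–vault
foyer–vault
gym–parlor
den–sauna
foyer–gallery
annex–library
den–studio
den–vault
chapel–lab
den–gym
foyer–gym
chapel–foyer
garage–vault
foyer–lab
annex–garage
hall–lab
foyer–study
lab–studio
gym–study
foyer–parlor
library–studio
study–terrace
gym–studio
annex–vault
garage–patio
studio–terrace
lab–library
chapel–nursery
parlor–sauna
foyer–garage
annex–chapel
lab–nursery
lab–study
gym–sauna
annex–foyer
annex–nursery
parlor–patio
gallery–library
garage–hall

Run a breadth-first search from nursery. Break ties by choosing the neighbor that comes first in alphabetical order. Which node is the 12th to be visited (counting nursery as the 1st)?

Visit nursery; enqueue annex, chapel, gym, lab → queue [annex, chapel, gym, lab]
Visit annex; enqueue foyer, garage, library, vault → queue [chapel, gym, lab, foyer, garage, library, vault]
Visit chapel → queue [gym, lab, foyer, garage, library, vault]
Visit gym; enqueue den, parlor, sauna, studio, study → queue [lab, foyer, garage, library, vault, den, parlor, sauna, studio, study]
Visit lab; enqueue hall → queue [foyer, garage, library, vault, den, parlor, sauna, studio, study, hall]
Visit foyer; enqueue gallery → queue [garage, library, vault, den, parlor, sauna, studio, study, hall, gallery]
Visit garage; enqueue patio → queue [library, vault, den, parlor, sauna, studio, study, hall, gallery, patio]
Visit library → queue [vault, den, parlor, sauna, studio, study, hall, gallery, patio]
Visit vault → queue [den, parlor, sauna, studio, study, hall, gallery, patio]
Visit den → queue [parlor, sauna, studio, study, hall, gallery, patio]
Visit parlor → queue [sauna, studio, study, hall, gallery, patio]
Visit sauna → queue [studio, study, hall, gallery, patio]
Visit studio; enqueue terrace → queue [study, hall, gallery, patio, terrace]
Visit study → queue [hall, gallery, patio, terrace]
Visit hall → queue [gallery, patio, terrace]
Visit gallery → queue [patio, terrace]
Visit patio → queue [terrace]
Visit terrace → queue []

Visit order: nursery, annex, chapel, gym, lab, foyer, garage, library, vault, den, parlor, sauna, studio, study, hall, gallery, patio, terrace

sauna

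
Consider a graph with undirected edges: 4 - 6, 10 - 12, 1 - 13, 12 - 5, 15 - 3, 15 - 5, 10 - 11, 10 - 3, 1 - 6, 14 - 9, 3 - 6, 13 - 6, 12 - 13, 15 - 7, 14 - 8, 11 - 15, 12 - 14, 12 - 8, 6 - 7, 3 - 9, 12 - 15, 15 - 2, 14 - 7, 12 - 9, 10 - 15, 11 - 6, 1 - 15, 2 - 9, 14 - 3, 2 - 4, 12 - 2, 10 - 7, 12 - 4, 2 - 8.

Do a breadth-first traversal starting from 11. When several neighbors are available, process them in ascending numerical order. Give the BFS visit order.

11, 6, 10, 15, 1, 3, 4, 7, 13, 12, 2, 5, 9, 14, 8

Visit 11; enqueue 6, 10, 15 → queue [6, 10, 15]
Visit 6; enqueue 1, 3, 4, 7, 13 → queue [10, 15, 1, 3, 4, 7, 13]
Visit 10; enqueue 12 → queue [15, 1, 3, 4, 7, 13, 12]
Visit 15; enqueue 2, 5 → queue [1, 3, 4, 7, 13, 12, 2, 5]
Visit 1 → queue [3, 4, 7, 13, 12, 2, 5]
Visit 3; enqueue 9, 14 → queue [4, 7, 13, 12, 2, 5, 9, 14]
Visit 4 → queue [7, 13, 12, 2, 5, 9, 14]
Visit 7 → queue [13, 12, 2, 5, 9, 14]
Visit 13 → queue [12, 2, 5, 9, 14]
Visit 12; enqueue 8 → queue [2, 5, 9, 14, 8]
Visit 2 → queue [5, 9, 14, 8]
Visit 5 → queue [9, 14, 8]
Visit 9 → queue [14, 8]
Visit 14 → queue [8]
Visit 8 → queue []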